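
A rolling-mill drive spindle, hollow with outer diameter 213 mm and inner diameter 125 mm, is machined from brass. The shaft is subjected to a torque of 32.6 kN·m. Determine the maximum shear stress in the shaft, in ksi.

J = π(d_o⁴ − d_i⁴)/32 = π(0.213⁴ − 0.125⁴)/32 = 1.781×10^-4 m⁴.
τ_max = T·r/J = 32600 × 0.106 / 1.781×10^-4 = 1.949×10^7 Pa.

2.83 ksi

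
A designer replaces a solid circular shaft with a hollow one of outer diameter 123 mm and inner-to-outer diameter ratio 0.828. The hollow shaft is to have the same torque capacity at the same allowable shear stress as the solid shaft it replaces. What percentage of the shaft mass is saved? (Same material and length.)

Equal τ_max and T ⇒ the solid shaft needs d_s³ = d_o³(1−k⁴), so d_s = 123·(1−0.828⁴)^(1/3) = 99.54 mm.
Area ratio A_h/A_s = d_o²(1−k²)/d_s² = (1−k²)/(1−k⁴)^(2/3) = 0.4801.
Mass saving = 1 − 0.4801 = 52.0 %.

52.0 %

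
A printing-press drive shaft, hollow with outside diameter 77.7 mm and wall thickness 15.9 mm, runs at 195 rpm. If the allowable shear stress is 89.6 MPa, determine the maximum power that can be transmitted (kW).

148 kW

J = π(d_o⁴ − d_i⁴)/32 = π(0.0777⁴ − 0.0459⁴)/32 = 3.143×10^-6 m⁴.
T_max = τ_allow·J/r = 8.96×10^7 × 3.143×10^-6 / 0.0389 = 7248 N·m.
ω = 2π·195/60 = 20.42 rad/s, so P_max = T_max·ω = 1.480×10^5 W.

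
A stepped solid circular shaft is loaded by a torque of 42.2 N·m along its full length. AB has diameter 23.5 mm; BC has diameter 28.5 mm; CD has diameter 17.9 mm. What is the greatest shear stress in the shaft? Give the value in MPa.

Under the same torque, τ_max = 16T/(πd³) is largest where d is smallest — segment CD (d = 17.9 mm).
τ_max = 16·42.20/(π·(0.0179)³) = 3.747×10^7 Pa.

37.5 MPa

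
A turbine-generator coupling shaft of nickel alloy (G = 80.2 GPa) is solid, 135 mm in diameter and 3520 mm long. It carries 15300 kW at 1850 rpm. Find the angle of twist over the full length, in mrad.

ω = 2π·1850/60 = 193.7 rad/s, so T = P/ω = 15300×10³ / 193.7 = 78980 N·m.
J = πd⁴/32 = π(0.135)⁴/32 = 3.261×10^-5 m⁴.
θ = T·L/(G·J) = 78980 × 3.52 / (80.2×10⁹ × 3.261×10^-5) = 0.1063 rad.

106 mrad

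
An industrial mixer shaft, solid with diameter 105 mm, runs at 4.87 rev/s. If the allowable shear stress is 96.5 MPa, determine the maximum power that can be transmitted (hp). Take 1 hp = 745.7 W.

900 hp

J = πd⁴/32 = π(0.105)⁴/32 = 1.193×10^-5 m⁴.
T_max = τ_allow·J/r = 9.65×10^7 × 1.193×10^-5 / 0.0525 = 21930 N·m.
ω = 2π·4.87 = 30.60 rad/s, so P_max = T_max·ω = 6.712×10^5 W.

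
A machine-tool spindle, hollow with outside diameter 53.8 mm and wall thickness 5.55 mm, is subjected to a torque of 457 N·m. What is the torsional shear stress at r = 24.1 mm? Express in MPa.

22.2 MPa

J = π(d_o⁴ − d_i⁴)/32 = π(0.0538⁴ − 0.0427⁴)/32 = 4.961×10^-7 m⁴.
Shear stress varies linearly with radius: τ = T·r/J = 457.0 × 0.0241 / 4.961×10^-7 = 2.220×10^7 Pa.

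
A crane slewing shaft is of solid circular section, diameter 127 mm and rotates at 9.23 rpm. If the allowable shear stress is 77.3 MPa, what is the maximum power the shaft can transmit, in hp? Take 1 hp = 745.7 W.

40.3 hp

J = πd⁴/32 = π(0.127)⁴/32 = 2.554×10^-5 m⁴.
T_max = τ_allow·J/r = 7.73×10^7 × 2.554×10^-5 / 0.0635 = 31090 N·m.
ω = 2π·9.23/60 = 0.9666 rad/s, so P_max = T_max·ω = 3.005×10^4 W.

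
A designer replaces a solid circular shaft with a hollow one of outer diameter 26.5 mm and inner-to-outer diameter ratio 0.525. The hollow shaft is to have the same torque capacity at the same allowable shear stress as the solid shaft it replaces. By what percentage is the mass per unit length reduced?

Equal τ_max and T ⇒ the solid shaft needs d_s³ = d_o³(1−k⁴), so d_s = 26.5·(1−0.525⁴)^(1/3) = 25.81 mm.
Area ratio A_h/A_s = d_o²(1−k²)/d_s² = (1−k²)/(1−k⁴)^(2/3) = 0.7636.
Mass saving = 1 − 0.7636 = 23.6 %.

23.6 %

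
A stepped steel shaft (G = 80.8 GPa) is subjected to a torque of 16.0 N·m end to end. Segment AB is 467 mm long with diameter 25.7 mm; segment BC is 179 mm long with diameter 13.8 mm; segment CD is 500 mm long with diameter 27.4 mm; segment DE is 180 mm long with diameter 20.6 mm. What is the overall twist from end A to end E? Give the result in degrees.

J_AB = π(0.0257)⁴/32 = 4.28×10^-8 m⁴; J_BC = π(0.0138)⁴/32 = 3.56×10^-9 m⁴; J_CD = π(0.0274)⁴/32 = 5.53×10^-8 m⁴; J_DE = π(0.0206)⁴/32 = 1.77×10^-8 m⁴.
θ = (T/G)·Σ L_i/J_i = (16.00/80.8×10⁹)·(0.467/4.28×10^-8 + 0.179/3.56×10^-9 + 0.500/5.53×10^-8 + 0.180/1.77×10^-8) = 0.01592 rad.

0.912°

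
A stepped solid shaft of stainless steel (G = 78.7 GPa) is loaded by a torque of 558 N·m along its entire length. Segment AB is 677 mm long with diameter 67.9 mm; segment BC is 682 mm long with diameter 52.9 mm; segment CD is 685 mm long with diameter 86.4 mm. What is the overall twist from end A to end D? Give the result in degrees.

J_AB = π(0.0679)⁴/32 = 2.09×10^-6 m⁴; J_BC = π(0.0529)⁴/32 = 7.69×10^-7 m⁴; J_CD = π(0.0864)⁴/32 = 5.47×10^-6 m⁴.
θ = (T/G)·Σ L_i/J_i = (558.0/78.7×10⁹)·(0.677/2.09×10^-6 + 0.682/7.69×10^-7 + 0.685/5.47×10^-6) = 9.478×10^-3 rad.

0.543°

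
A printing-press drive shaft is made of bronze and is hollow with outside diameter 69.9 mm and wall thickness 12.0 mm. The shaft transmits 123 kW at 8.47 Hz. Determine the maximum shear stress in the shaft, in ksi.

6.14 ksi

ω = 2π·8.47 = 53.22 rad/s, so T = P/ω = 123×10³ / 53.22 = 2311 N·m.
J = π(d_o⁴ − d_i⁴)/32 = π(0.0699⁴ − 0.0459⁴)/32 = 1.908×10^-6 m⁴.
τ_max = T·r/J = 2311 × 0.0350 / 1.908×10^-6 = 4.234×10^7 Pa.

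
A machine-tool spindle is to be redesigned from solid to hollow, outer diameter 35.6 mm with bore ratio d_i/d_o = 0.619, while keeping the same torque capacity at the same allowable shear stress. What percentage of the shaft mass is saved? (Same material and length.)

31.4 %

Equal τ_max and T ⇒ the solid shaft needs d_s³ = d_o³(1−k⁴), so d_s = 35.6·(1−0.619⁴)^(1/3) = 33.76 mm.
Area ratio A_h/A_s = d_o²(1−k²)/d_s² = (1−k²)/(1−k⁴)^(2/3) = 0.6857.
Mass saving = 1 − 0.6857 = 31.4 %.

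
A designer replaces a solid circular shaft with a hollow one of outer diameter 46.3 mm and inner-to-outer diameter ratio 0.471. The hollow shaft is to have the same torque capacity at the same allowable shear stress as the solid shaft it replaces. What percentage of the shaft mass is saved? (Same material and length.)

Equal τ_max and T ⇒ the solid shaft needs d_s³ = d_o³(1−k⁴), so d_s = 46.3·(1−0.471⁴)^(1/3) = 45.53 mm.
Area ratio A_h/A_s = d_o²(1−k²)/d_s² = (1−k²)/(1−k⁴)^(2/3) = 0.8048.
Mass saving = 1 − 0.8048 = 19.5 %.

19.5 %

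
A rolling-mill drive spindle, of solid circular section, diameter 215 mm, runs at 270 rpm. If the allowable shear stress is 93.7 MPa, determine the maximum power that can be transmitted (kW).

J = πd⁴/32 = π(0.215)⁴/32 = 2.098×10^-4 m⁴.
T_max = τ_allow·J/r = 9.37×10^7 × 2.098×10^-4 / 0.107 = 182800 N·m.
ω = 2π·270/60 = 28.27 rad/s, so P_max = T_max·ω = 5.170×10^6 W.

5170 kW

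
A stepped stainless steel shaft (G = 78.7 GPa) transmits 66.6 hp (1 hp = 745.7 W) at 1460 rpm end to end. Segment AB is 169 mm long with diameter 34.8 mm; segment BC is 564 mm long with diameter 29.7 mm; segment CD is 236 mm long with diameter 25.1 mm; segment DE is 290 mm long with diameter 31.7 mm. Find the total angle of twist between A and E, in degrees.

ω = 2π·1460/60 = 152.9 rad/s, so T = P/ω = 66.6×745.7 / 152.9 = 324.8 N·m.
J_AB = π(0.0348)⁴/32 = 1.44×10^-7 m⁴; J_BC = π(0.0297)⁴/32 = 7.64×10^-8 m⁴; J_CD = π(0.0251)⁴/32 = 3.90×10^-8 m⁴; J_DE = π(0.0317)⁴/32 = 9.91×10^-8 m⁴.
θ = (T/G)·Σ L_i/J_i = (324.8/78.7×10⁹)·(0.169/1.44×10^-7 + 0.564/7.64×10^-8 + 0.236/3.90×10^-8 + 0.290/9.91×10^-8) = 0.07239 rad.

4.15°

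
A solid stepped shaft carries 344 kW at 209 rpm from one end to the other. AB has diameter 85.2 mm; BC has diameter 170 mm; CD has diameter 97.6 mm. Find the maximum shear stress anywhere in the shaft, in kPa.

129000 kPa

ω = 2π·209/60 = 21.89 rad/s, so T = P/ω = 344×10³ / 21.89 = 15720 N·m.
Under the same torque, τ_max = 16T/(πd³) is largest where d is smallest — segment AB (d = 85.2 mm).
τ_max = 16·15720/(π·(0.0852)³) = 1.294×10^8 Pa.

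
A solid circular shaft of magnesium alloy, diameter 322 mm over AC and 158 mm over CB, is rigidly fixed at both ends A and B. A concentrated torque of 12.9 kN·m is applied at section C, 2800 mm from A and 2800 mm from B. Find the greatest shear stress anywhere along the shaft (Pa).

Compatibility: T_A·a/J_AC = T_B·b/J_CB with T_A + T_B = T₀.
J_AC = 1.06×10^-3 m⁴, J_CB = 6.12×10^-5 m⁴, so T_A = T₀·(J_AC/a)/((J_AC/a)+(J_CB/b)) = 12190 N·m, T_B = 706.8 N·m.
τ in each portion: τ_AC = 1.86×10^6 Pa, τ_CB = 9.13×10^5 Pa; maximum is in AC.
τ_max = T_AC·r/J = 12190·0.161/1.06×10^-3 = 1.860×10^6 Pa.

1.86e6 Pa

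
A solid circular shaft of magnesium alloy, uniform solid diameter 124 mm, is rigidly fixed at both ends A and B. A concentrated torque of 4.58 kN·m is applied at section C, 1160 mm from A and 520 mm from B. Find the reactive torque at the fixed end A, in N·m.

1420 N·m

With uniform GJ and both ends fixed, compatibility θ_AC = θ_CB gives T_A·a = T_B·b, together with T_A + T_B = T₀.
T_A = T₀·b/(a+b) = 4580·520/1680 = 1418 N·m; T_B = 3162 N·m.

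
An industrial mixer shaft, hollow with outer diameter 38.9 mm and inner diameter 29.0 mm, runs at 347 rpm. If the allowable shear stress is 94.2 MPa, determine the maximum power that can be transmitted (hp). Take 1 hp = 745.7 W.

36.7 hp

J = π(d_o⁴ − d_i⁴)/32 = π(0.0389⁴ − 0.0290⁴)/32 = 1.554×10^-7 m⁴.
T_max = τ_allow·J/r = 9.42×10^7 × 1.554×10^-7 / 0.0194 = 752.5 N·m.
ω = 2π·347/60 = 36.34 rad/s, so P_max = T_max·ω = 2.734×10^4 W.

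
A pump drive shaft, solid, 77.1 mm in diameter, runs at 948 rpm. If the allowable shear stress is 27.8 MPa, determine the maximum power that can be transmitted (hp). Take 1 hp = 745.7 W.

333 hp

J = πd⁴/32 = π(0.0771)⁴/32 = 3.469×10^-6 m⁴.
T_max = τ_allow·J/r = 2.78×10^7 × 3.469×10^-6 / 0.0385 = 2502 N·m.
ω = 2π·948/60 = 99.27 rad/s, so P_max = T_max·ω = 2.484×10^5 W.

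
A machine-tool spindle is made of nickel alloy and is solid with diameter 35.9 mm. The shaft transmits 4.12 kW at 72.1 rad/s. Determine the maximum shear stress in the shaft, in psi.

ω = 72.1 rad/s, so T = P/ω = 4.12×10³ / 72.10 = 57.14 N·m.
J = πd⁴/32 = π(0.0359)⁴/32 = 1.631×10^-7 m⁴.
τ_max = T·r/J = 57.14 × 0.0180 / 1.631×10^-7 = 6.290×10^6 Pa.

912 psi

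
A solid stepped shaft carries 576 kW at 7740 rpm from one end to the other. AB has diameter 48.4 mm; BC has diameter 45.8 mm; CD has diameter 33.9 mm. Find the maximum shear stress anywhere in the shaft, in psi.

ω = 2π·7740/60 = 810.5 rad/s, so T = P/ω = 576×10³ / 810.5 = 710.6 N·m.
Under the same torque, τ_max = 16T/(πd³) is largest where d is smallest — segment CD (d = 33.9 mm).
τ_max = 16·710.6/(π·(0.0339)³) = 9.290×10^7 Pa.

13500 psi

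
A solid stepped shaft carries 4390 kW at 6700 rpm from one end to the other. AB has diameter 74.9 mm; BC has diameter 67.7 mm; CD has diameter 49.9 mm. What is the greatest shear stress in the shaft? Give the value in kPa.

256000 kPa

ω = 2π·6700/60 = 701.6 rad/s, so T = P/ω = 4390×10³ / 701.6 = 6257 N·m.
Under the same torque, τ_max = 16T/(πd³) is largest where d is smallest — segment CD (d = 49.9 mm).
τ_max = 16·6257/(π·(0.0499)³) = 2.565×10^8 Pa.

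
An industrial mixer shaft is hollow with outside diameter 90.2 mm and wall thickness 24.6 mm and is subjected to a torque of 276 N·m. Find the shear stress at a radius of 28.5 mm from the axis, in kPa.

1260 kPa

J = π(d_o⁴ − d_i⁴)/32 = π(0.0902⁴ − 0.0410⁴)/32 = 6.221×10^-6 m⁴.
Shear stress varies linearly with radius: τ = T·r/J = 276.0 × 0.0285 / 6.221×10^-6 = 1.264×10^6 Pa.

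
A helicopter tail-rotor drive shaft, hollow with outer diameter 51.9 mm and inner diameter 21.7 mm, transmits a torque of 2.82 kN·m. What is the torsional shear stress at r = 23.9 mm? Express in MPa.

J = π(d_o⁴ − d_i⁴)/32 = π(0.0519⁴ − 0.0217⁴)/32 = 6.905×10^-7 m⁴.
Shear stress varies linearly with radius: τ = T·r/J = 2820 × 0.0239 / 6.905×10^-7 = 9.760×10^7 Pa.

97.6 MPa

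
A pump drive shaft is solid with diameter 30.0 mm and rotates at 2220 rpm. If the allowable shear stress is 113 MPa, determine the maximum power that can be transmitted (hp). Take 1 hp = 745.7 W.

187 hp

J = πd⁴/32 = π(0.0300)⁴/32 = 7.952×10^-8 m⁴.
T_max = τ_allow·J/r = 1.13×10^8 × 7.952×10^-8 / 0.0150 = 599.1 N·m.
ω = 2π·2220/60 = 232.5 rad/s, so P_max = T_max·ω = 1.393×10^5 W.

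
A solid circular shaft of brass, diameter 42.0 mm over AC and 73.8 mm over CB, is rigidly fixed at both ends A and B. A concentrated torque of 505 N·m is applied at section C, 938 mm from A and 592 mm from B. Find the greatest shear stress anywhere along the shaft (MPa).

Compatibility: T_A·a/J_AC = T_B·b/J_CB with T_A + T_B = T₀.
J_AC = 3.05×10^-7 m⁴, J_CB = 2.91×10^-6 m⁴, so T_A = T₀·(J_AC/a)/((J_AC/a)+(J_CB/b)) = 31.36 N·m, T_B = 473.6 N·m.
τ in each portion: τ_AC = 2.16×10^6 Pa, τ_CB = 6.00×10^6 Pa; maximum is in CB.
τ_max = T_CB·r/J = 473.6·0.0369/2.91×10^-6 = 6.001×10^6 Pa.

6.00 MPa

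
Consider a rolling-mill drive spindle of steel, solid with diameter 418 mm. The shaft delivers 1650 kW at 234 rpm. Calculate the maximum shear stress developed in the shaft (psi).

ω = 2π·234/60 = 24.50 rad/s, so T = P/ω = 1650×10³ / 24.50 = 67330 N·m.
J = πd⁴/32 = π(0.418)⁴/32 = 2.997×10^-3 m⁴.
τ_max = T·r/J = 67330 × 0.209 / 2.997×10^-3 = 4.695×10^6 Pa.

681 psi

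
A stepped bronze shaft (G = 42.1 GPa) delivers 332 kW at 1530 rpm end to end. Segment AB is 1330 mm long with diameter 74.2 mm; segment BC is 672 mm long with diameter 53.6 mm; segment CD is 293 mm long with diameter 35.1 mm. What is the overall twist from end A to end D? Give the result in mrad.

ω = 2π·1530/60 = 160.2 rad/s, so T = P/ω = 332×10³ / 160.2 = 2072 N·m.
J_AB = π(0.0742)⁴/32 = 2.98×10^-6 m⁴; J_BC = π(0.0536)⁴/32 = 8.10×10^-7 m⁴; J_CD = π(0.0351)⁴/32 = 1.49×10^-7 m⁴.
θ = (T/G)·Σ L_i/J_i = (2072/42.1×10⁹)·(1.33/2.98×10^-6 + 0.672/8.10×10^-7 + 0.293/1.49×10^-7) = 0.1596 rad.

160 mrad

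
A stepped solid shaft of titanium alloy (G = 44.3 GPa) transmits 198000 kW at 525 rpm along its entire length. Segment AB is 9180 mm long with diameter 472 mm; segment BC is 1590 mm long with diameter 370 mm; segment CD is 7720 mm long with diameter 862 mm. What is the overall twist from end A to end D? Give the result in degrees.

13.5°

ω = 2π·525/60 = 54.98 rad/s, so T = P/ω = 198000×10³ / 54.98 = 3.601e6 N·m.
J_AB = π(0.472)⁴/32 = 4.87×10^-3 m⁴; J_BC = π(0.370)⁴/32 = 1.84×10^-3 m⁴; J_CD = π(0.862)⁴/32 = 0.0542 m⁴.
θ = (T/G)·Σ L_i/J_i = (3.601e6/44.3×10⁹)·(9.18/4.87×10^-3 + 1.59/1.84×10^-3 + 7.72/0.0542) = 0.2350 rad.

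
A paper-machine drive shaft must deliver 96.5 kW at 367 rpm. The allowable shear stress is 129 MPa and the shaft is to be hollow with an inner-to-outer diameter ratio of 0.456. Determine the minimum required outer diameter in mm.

ω = 2π·367/60 = 38.43 rad/s, so T = P/ω = 96.5×10³ / 38.43 = 2511 N·m.
For a hollow shaft with d_i/d_o = 0.456: τ_max = 16T/(π d_o³ (1−k⁴)), so d_o = [16T/(π τ_allow (1−k⁴))]^(1/3) = [16·2511/(π·1.29×10^8·0.9568)]^(1/3) = 0.04697 m.

47.0 mm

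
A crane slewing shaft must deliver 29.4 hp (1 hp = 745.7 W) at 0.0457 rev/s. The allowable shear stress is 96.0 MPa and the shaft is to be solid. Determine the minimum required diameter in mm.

ω = 2π·0.0457 = 0.2871 rad/s, so T = P/ω = 29.4×745.7 / 0.2871 = 76350 N·m.
For a solid shaft τ_max = 16T/(πd³), so d = (16T/(π τ_allow))^(1/3) = (16·76350/(π·9.60×10^7))^(1/3) = 0.1594 m.

159 mm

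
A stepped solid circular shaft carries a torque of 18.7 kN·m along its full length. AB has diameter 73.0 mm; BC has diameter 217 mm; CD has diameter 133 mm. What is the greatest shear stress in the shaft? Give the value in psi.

35500 psi

Under the same torque, τ_max = 16T/(πd³) is largest where d is smallest — segment AB (d = 73.0 mm).
τ_max = 16·18700/(π·(0.0730)³) = 2.448×10^8 Pa.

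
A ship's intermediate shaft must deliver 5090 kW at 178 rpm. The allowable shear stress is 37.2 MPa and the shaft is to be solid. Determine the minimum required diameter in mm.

334 mm

ω = 2π·178/60 = 18.64 rad/s, so T = P/ω = 5090×10³ / 18.64 = 273100 N·m.
For a solid shaft τ_max = 16T/(πd³), so d = (16T/(π τ_allow))^(1/3) = (16·273100/(π·3.72×10^7))^(1/3) = 0.3344 m.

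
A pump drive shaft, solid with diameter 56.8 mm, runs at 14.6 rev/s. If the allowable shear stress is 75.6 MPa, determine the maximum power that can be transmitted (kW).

J = πd⁴/32 = π(0.0568)⁴/32 = 1.022×10^-6 m⁴.
T_max = τ_allow·J/r = 7.56×10^7 × 1.022×10^-6 / 0.0284 = 2720 N·m.
ω = 2π·14.6 = 91.73 rad/s, so P_max = T_max·ω = 2.495×10^5 W.

250 kW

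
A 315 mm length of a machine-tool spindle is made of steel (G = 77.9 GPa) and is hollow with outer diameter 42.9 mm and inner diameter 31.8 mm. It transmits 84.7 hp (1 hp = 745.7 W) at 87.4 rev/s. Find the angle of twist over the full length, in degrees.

ω = 2π·87.4 = 549.2 rad/s, so T = P/ω = 84.7×745.7 / 549.2 = 115.0 N·m.
J = π(d_o⁴ − d_i⁴)/32 = π(0.0429⁴ − 0.0318⁴)/32 = 2.321×10^-7 m⁴.
θ = T·L/(G·J) = 115.0 × 0.315 / (77.9×10⁹ × 2.321×10^-7) = 2.004×10^-3 rad.

0.115°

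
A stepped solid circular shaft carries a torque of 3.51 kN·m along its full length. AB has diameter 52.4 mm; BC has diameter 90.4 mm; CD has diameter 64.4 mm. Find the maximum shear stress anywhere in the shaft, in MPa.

Under the same torque, τ_max = 16T/(πd³) is largest where d is smallest — segment AB (d = 52.4 mm).
τ_max = 16·3510/(π·(0.0524)³) = 1.242×10^8 Pa.

124 MPa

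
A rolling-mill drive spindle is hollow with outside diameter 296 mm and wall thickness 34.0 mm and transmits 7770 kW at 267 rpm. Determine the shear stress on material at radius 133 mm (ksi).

ω = 2π·267/60 = 27.96 rad/s, so T = P/ω = 7770×10³ / 27.96 = 277900 N·m.
J = π(d_o⁴ − d_i⁴)/32 = π(0.296⁴ − 0.228⁴)/32 = 4.883×10^-4 m⁴.
Shear stress varies linearly with radius: τ = T·r/J = 277900 × 0.133 / 4.883×10^-4 = 7.568×10^7 Pa.

11.0 ksi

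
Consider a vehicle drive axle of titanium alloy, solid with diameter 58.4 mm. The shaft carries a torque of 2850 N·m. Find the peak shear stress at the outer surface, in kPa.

72900 kPa

J = πd⁴/32 = π(0.0584)⁴/32 = 1.142×10^-6 m⁴.
τ_max = T·r/J = 2850 × 0.0292 / 1.142×10^-6 = 7.287×10^7 Pa.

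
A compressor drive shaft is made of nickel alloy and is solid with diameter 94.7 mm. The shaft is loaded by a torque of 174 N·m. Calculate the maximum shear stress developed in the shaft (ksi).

0.151 ksi

J = πd⁴/32 = π(0.0947)⁴/32 = 7.896×10^-6 m⁴.
τ_max = T·r/J = 174.0 × 0.0474 / 7.896×10^-6 = 1.043×10^6 Pa.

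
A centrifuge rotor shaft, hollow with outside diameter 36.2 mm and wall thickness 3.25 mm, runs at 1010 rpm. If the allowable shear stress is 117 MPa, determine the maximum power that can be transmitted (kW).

J = π(d_o⁴ − d_i⁴)/32 = π(0.0362⁴ − 0.0297⁴)/32 = 9.220×10^-8 m⁴.
T_max = τ_allow·J/r = 1.17×10^8 × 9.220×10^-8 / 0.0181 = 596.0 N·m.
ω = 2π·1010/60 = 105.8 rad/s, so P_max = T_max·ω = 6.304×10^4 W.

63.0 kW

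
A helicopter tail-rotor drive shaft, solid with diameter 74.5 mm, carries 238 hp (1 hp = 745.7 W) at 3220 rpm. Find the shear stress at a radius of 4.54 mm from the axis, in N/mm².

0.790 N/mm²

ω = 2π·3220/60 = 337.2 rad/s, so T = P/ω = 238×745.7 / 337.2 = 526.3 N·m.
J = πd⁴/32 = π(0.0745)⁴/32 = 3.024×10^-6 m⁴.
Shear stress varies linearly with radius: τ = T·r/J = 526.3 × 0.00454 / 3.024×10^-6 = 7.901×10^5 Pa.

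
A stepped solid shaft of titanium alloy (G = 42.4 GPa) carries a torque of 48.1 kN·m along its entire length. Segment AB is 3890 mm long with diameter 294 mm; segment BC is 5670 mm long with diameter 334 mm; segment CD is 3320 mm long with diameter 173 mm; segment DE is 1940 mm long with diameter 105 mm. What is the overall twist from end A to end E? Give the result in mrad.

J_AB = π(0.294)⁴/32 = 7.33×10^-4 m⁴; J_BC = π(0.334)⁴/32 = 1.22×10^-3 m⁴; J_CD = π(0.173)⁴/32 = 8.79×10^-5 m⁴; J_DE = π(0.105)⁴/32 = 1.19×10^-5 m⁴.
θ = (T/G)·Σ L_i/J_i = (48100/42.4×10⁹)·(3.89/7.33×10^-4 + 5.67/1.22×10^-3 + 3.32/8.79×10^-5 + 1.94/1.19×10^-5) = 0.2385 rad.

239 mrad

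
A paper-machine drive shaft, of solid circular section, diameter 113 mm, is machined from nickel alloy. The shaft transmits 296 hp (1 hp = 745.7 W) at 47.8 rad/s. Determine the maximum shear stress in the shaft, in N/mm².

ω = 47.8 rad/s, so T = P/ω = 296×745.7 / 47.80 = 4618 N·m.
J = πd⁴/32 = π(0.113)⁴/32 = 1.601×10^-5 m⁴.
τ_max = T·r/J = 4618 × 0.0565 / 1.601×10^-5 = 1.630×10^7 Pa.

16.3 N/mm²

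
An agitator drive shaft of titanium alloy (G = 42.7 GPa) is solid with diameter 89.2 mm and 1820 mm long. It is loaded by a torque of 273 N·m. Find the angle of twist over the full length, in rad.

J = πd⁴/32 = π(0.0892)⁴/32 = 6.215×10^-6 m⁴.
θ = T·L/(G·J) = 273.0 × 1.82 / (42.7×10⁹ × 6.215×10^-6) = 1.872×10^-3 rad.

0.00187 rad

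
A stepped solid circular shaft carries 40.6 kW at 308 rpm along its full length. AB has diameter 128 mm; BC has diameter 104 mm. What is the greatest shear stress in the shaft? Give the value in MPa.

ω = 2π·308/60 = 32.25 rad/s, so T = P/ω = 40.6×10³ / 32.25 = 1259 N·m.
Under the same torque, τ_max = 16T/(πd³) is largest where d is smallest — segment BC (d = 104 mm).
τ_max = 16·1259/(π·(0.104)³) = 5.699×10^6 Pa.

5.70 MPa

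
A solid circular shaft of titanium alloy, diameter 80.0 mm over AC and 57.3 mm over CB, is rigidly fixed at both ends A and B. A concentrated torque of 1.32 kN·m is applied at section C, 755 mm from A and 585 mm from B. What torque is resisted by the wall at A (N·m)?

Compatibility: T_A·a/J_AC = T_B·b/J_CB with T_A + T_B = T₀.
J_AC = 4.02×10^-6 m⁴, J_CB = 1.06×10^-6 m⁴, so T_A = T₀·(J_AC/a)/((J_AC/a)+(J_CB/b)) = 985.3 N·m, T_B = 334.7 N·m.

985 N·m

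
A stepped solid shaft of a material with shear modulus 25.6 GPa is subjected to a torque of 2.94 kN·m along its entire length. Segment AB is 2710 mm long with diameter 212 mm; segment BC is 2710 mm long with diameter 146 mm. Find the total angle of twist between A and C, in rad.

J_AB = π(0.212)⁴/32 = 1.98×10^-4 m⁴; J_BC = π(0.146)⁴/32 = 4.46×10^-5 m⁴.
θ = (T/G)·Σ L_i/J_i = (2940/25.6×10⁹)·(2.71/1.98×10^-4 + 2.71/4.46×10^-5) = 8.546×10^-3 rad.

0.00855 rad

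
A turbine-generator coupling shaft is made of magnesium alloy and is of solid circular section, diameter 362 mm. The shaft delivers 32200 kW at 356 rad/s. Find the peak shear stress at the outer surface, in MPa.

9.71 MPa

ω = 356 rad/s, so T = P/ω = 32200×10³ / 356.0 = 90450 N·m.
J = πd⁴/32 = π(0.362)⁴/32 = 1.686×10^-3 m⁴.
τ_max = T·r/J = 90450 × 0.181 / 1.686×10^-3 = 9.711×10^6 Pa.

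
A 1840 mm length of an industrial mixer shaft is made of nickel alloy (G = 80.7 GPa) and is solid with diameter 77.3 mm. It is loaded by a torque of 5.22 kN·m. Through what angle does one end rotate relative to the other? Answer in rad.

0.0340 rad

J = πd⁴/32 = π(0.0773)⁴/32 = 3.505×10^-6 m⁴.
θ = T·L/(G·J) = 5220 × 1.84 / (80.7×10⁹ × 3.505×10^-6) = 0.03395 rad.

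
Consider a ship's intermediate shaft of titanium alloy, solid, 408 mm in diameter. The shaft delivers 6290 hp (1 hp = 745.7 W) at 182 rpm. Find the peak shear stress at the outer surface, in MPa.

18.5 MPa

ω = 2π·182/60 = 19.06 rad/s, so T = P/ω = 6290×745.7 / 19.06 = 246100 N·m.
J = πd⁴/32 = π(0.408)⁴/32 = 2.720×10^-3 m⁴.
τ_max = T·r/J = 246100 × 0.204 / 2.720×10^-3 = 1.845×10^7 Pa.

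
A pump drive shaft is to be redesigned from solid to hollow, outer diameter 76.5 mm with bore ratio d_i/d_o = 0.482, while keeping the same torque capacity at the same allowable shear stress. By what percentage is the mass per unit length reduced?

Equal τ_max and T ⇒ the solid shaft needs d_s³ = d_o³(1−k⁴), so d_s = 76.5·(1−0.482⁴)^(1/3) = 75.10 mm.
Area ratio A_h/A_s = d_o²(1−k²)/d_s² = (1−k²)/(1−k⁴)^(2/3) = 0.7966.
Mass saving = 1 − 0.7966 = 20.3 %.

20.3 %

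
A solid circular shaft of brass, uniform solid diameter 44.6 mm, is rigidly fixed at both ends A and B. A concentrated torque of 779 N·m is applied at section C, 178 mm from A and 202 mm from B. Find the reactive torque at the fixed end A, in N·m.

414 N·m

With uniform GJ and both ends fixed, compatibility θ_AC = θ_CB gives T_A·a = T_B·b, together with T_A + T_B = T₀.
T_A = T₀·b/(a+b) = 779.0·202/380.0 = 414.1 N·m; T_B = 364.9 N·m.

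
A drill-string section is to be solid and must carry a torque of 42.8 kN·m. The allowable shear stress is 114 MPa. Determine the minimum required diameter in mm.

124 mm

For a solid shaft τ_max = 16T/(πd³), so d = (16T/(π τ_allow))^(1/3) = (16·42800/(π·1.14×10^8))^(1/3) = 0.1241 m.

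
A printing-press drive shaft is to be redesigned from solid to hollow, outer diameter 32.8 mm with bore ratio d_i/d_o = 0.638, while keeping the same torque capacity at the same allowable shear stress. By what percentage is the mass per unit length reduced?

33.1 %

Equal τ_max and T ⇒ the solid shaft needs d_s³ = d_o³(1−k⁴), so d_s = 32.8·(1−0.638⁴)^(1/3) = 30.88 mm.
Area ratio A_h/A_s = d_o²(1−k²)/d_s² = (1−k²)/(1−k⁴)^(2/3) = 0.6691.
Mass saving = 1 − 0.6691 = 33.1 %.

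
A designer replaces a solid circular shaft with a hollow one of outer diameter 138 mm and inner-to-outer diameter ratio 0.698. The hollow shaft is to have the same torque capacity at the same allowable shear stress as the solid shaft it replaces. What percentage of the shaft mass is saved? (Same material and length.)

38.6 %

Equal τ_max and T ⇒ the solid shaft needs d_s³ = d_o³(1−k⁴), so d_s = 138·(1−0.698⁴)^(1/3) = 126.1 mm.
Area ratio A_h/A_s = d_o²(1−k²)/d_s² = (1−k²)/(1−k⁴)^(2/3) = 0.6143.
Mass saving = 1 − 0.6143 = 38.6 %.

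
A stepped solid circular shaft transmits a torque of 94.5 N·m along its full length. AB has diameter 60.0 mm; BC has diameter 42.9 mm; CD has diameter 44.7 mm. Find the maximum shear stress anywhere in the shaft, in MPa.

6.10 MPa

Under the same torque, τ_max = 16T/(πd³) is largest where d is smallest — segment BC (d = 42.9 mm).
τ_max = 16·94.50/(π·(0.0429)³) = 6.096×10^6 Pa.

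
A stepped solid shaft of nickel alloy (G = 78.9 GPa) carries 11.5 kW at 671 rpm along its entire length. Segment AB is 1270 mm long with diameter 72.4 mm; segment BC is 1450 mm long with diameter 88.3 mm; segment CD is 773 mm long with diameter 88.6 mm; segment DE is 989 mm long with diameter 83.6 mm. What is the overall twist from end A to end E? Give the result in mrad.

ω = 2π·671/60 = 70.27 rad/s, so T = P/ω = 11.5×10³ / 70.27 = 163.7 N·m.
J_AB = π(0.0724)⁴/32 = 2.70×10^-6 m⁴; J_BC = π(0.0883)⁴/32 = 5.97×10^-6 m⁴; J_CD = π(0.0886)⁴/32 = 6.05×10^-6 m⁴; J_DE = π(0.0836)⁴/32 = 4.80×10^-6 m⁴.
θ = (T/G)·Σ L_i/J_i = (163.7/78.9×10⁹)·(1.27/2.70×10^-6 + 1.45/5.97×10^-6 + 0.773/6.05×10^-6 + 0.989/4.80×10^-6) = 2.173×10^-3 rad.

2.17 mrad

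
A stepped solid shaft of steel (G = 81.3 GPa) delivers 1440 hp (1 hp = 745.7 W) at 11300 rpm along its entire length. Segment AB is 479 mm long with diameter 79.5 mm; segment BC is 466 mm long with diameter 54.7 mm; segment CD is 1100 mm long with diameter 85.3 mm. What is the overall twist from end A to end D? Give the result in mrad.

9.64 mrad

ω = 2π·11300/60 = 1183 rad/s, so T = P/ω = 1440×745.7 / 1183 = 907.4 N·m.
J_AB = π(0.0795)⁴/32 = 3.92×10^-6 m⁴; J_BC = π(0.0547)⁴/32 = 8.79×10^-7 m⁴; J_CD = π(0.0853)⁴/32 = 5.20×10^-6 m⁴.
θ = (T/G)·Σ L_i/J_i = (907.4/81.3×10⁹)·(0.479/3.92×10^-6 + 0.466/8.79×10^-7 + 1.10/5.20×10^-6) = 9.643×10^-3 rad.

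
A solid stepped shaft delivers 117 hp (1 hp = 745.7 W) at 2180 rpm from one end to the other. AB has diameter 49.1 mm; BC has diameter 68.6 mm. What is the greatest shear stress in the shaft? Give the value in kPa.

16400 kPa

ω = 2π·2180/60 = 228.3 rad/s, so T = P/ω = 117×745.7 / 228.3 = 382.2 N·m.
Under the same torque, τ_max = 16T/(πd³) is largest where d is smallest — segment AB (d = 49.1 mm).
τ_max = 16·382.2/(π·(0.0491)³) = 1.644×10^7 Pa.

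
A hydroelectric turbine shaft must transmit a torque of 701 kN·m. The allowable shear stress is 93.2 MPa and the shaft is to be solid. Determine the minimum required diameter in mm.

For a solid shaft τ_max = 16T/(πd³), so d = (16T/(π τ_allow))^(1/3) = (16·701000/(π·9.32×10^7))^(1/3) = 0.3371 m.

337 mm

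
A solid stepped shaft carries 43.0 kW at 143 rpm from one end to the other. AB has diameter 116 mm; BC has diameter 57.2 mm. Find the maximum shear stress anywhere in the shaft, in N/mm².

78.1 N/mm²

ω = 2π·143/60 = 14.97 rad/s, so T = P/ω = 43.0×10³ / 14.97 = 2871 N·m.
Under the same torque, τ_max = 16T/(πd³) is largest where d is smallest — segment BC (d = 57.2 mm).
τ_max = 16·2871/(π·(0.0572)³) = 7.814×10^7 Pa.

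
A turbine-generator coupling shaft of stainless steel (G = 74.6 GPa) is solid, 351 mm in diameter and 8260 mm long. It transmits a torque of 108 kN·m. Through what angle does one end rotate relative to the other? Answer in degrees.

0.460°

J = πd⁴/32 = π(0.351)⁴/32 = 1.490×10^-3 m⁴.
θ = T·L/(G·J) = 108000 × 8.26 / (74.6×10⁹ × 1.490×10^-3) = 8.025×10^-3 rad.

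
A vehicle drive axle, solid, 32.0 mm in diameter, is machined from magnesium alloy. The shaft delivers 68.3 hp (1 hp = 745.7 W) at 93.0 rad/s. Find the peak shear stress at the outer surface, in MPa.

85.1 MPa

ω = 93.0 rad/s, so T = P/ω = 68.3×745.7 / 93.00 = 547.6 N·m.
J = πd⁴/32 = π(0.0320)⁴/32 = 1.029×10^-7 m⁴.
τ_max = T·r/J = 547.6 × 0.0160 / 1.029×10^-7 = 8.512×10^7 Pa.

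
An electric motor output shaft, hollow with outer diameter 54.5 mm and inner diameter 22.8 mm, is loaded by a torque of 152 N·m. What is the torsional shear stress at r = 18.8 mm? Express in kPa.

3400 kPa

J = π(d_o⁴ − d_i⁴)/32 = π(0.0545⁴ − 0.0228⁴)/32 = 8.396×10^-7 m⁴.
Shear stress varies linearly with radius: τ = T·r/J = 152.0 × 0.0188 / 8.396×10^-7 = 3.404×10^6 Pa.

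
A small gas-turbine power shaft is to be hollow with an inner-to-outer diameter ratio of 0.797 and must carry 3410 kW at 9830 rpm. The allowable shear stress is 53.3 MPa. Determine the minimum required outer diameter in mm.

ω = 2π·9830/60 = 1029 rad/s, so T = P/ω = 3410×10³ / 1029 = 3313 N·m.
For a hollow shaft with d_i/d_o = 0.797: τ_max = 16T/(π d_o³ (1−k⁴)), so d_o = [16T/(π τ_allow (1−k⁴))]^(1/3) = [16·3313/(π·5.33×10^7·0.5965)]^(1/3) = 0.08096 m.

81.0 mm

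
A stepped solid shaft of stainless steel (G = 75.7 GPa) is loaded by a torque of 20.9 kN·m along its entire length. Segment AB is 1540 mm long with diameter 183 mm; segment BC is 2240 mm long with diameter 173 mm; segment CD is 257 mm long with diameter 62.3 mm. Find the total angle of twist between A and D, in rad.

0.0589 rad

J_AB = π(0.183)⁴/32 = 1.10×10^-4 m⁴; J_BC = π(0.173)⁴/32 = 8.79×10^-5 m⁴; J_CD = π(0.0623)⁴/32 = 1.48×10^-6 m⁴.
θ = (T/G)·Σ L_i/J_i = (20900/75.7×10⁹)·(1.54/1.10×10^-4 + 2.24/8.79×10^-5 + 0.257/1.48×10^-6) = 0.05887 rad.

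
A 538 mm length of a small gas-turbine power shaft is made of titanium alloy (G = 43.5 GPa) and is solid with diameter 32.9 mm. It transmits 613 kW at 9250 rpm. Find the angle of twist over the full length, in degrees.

3.90°

ω = 2π·9250/60 = 968.7 rad/s, so T = P/ω = 613×10³ / 968.7 = 632.8 N·m.
J = πd⁴/32 = π(0.0329)⁴/32 = 1.150×10^-7 m⁴.
θ = T·L/(G·J) = 632.8 × 0.538 / (43.5×10⁹ × 1.150×10^-7) = 0.06805 rad.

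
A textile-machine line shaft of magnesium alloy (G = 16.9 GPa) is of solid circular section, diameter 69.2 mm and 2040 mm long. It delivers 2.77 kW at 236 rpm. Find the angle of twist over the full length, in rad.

ω = 2π·236/60 = 24.71 rad/s, so T = P/ω = 2.77×10³ / 24.71 = 112.1 N·m.
J = πd⁴/32 = π(0.0692)⁴/32 = 2.251×10^-6 m⁴.
θ = T·L/(G·J) = 112.1 × 2.04 / (16.9×10⁹ × 2.251×10^-6) = 6.010×10^-3 rad.

0.00601 rad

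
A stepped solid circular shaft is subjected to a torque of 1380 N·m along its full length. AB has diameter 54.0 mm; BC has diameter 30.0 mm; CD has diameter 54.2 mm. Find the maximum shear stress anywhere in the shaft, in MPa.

260 MPa

Under the same torque, τ_max = 16T/(πd³) is largest where d is smallest — segment BC (d = 30.0 mm).
τ_max = 16·1380/(π·(0.0300)³) = 2.603×10^8 Pa.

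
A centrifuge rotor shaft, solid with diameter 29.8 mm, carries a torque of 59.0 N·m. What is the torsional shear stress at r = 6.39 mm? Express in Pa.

4.87e6 Pa

J = πd⁴/32 = π(0.0298)⁴/32 = 7.742×10^-8 m⁴.
Shear stress varies linearly with radius: τ = T·r/J = 59.00 × 0.00639 / 7.742×10^-8 = 4.870×10^6 Pa.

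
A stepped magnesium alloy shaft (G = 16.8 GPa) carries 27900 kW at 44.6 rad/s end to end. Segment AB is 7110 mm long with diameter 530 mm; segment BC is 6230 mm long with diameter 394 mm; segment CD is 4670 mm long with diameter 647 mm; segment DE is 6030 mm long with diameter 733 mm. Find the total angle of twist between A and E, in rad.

0.150 rad

ω = 44.6 rad/s, so T = P/ω = 27900×10³ / 44.60 = 625600 N·m.
J_AB = π(0.530)⁴/32 = 7.75×10^-3 m⁴; J_BC = π(0.394)⁴/32 = 2.37×10^-3 m⁴; J_CD = π(0.647)⁴/32 = 0.0172 m⁴; J_DE = π(0.733)⁴/32 = 0.0283 m⁴.
θ = (T/G)·Σ L_i/J_i = (625600/16.8×10⁹)·(7.11/7.75×10^-3 + 6.23/2.37×10^-3 + 4.67/0.0172 + 6.03/0.0283) = 0.1503 rad.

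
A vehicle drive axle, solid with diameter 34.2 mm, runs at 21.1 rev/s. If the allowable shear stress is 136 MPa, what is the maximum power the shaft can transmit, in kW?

J = πd⁴/32 = π(0.0342)⁴/32 = 1.343×10^-7 m⁴.
T_max = τ_allow·J/r = 1.36×10^8 × 1.343×10^-7 / 0.0171 = 1068 N·m.
ω = 2π·21.1 = 132.6 rad/s, so P_max = T_max·ω = 1.416×10^5 W.

142 kW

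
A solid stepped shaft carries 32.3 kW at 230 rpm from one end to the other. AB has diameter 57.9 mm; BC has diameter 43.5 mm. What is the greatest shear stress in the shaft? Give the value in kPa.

ω = 2π·230/60 = 24.09 rad/s, so T = P/ω = 32.3×10³ / 24.09 = 1341 N·m.
Under the same torque, τ_max = 16T/(πd³) is largest where d is smallest — segment BC (d = 43.5 mm).
τ_max = 16·1341/(π·(0.0435)³) = 8.298×10^7 Pa.

83000 kPa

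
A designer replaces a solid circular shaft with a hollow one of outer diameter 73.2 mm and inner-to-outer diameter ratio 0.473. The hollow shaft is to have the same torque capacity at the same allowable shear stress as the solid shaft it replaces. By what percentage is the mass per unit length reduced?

Equal τ_max and T ⇒ the solid shaft needs d_s³ = d_o³(1−k⁴), so d_s = 73.2·(1−0.473⁴)^(1/3) = 71.96 mm.
Area ratio A_h/A_s = d_o²(1−k²)/d_s² = (1−k²)/(1−k⁴)^(2/3) = 0.8033.
Mass saving = 1 − 0.8033 = 19.7 %.

19.7 %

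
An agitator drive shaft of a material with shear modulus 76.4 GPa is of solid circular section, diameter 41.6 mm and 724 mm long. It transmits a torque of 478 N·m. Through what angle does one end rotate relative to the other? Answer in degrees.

0.883°

J = πd⁴/32 = π(0.0416)⁴/32 = 2.940×10^-7 m⁴.
θ = T·L/(G·J) = 478.0 × 0.724 / (76.4×10⁹ × 2.940×10^-7) = 0.01541 rad.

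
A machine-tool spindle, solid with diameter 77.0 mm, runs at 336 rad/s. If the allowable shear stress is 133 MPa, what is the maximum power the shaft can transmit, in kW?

J = πd⁴/32 = π(0.0770)⁴/32 = 3.451×10^-6 m⁴.
T_max = τ_allow·J/r = 1.33×10^8 × 3.451×10^-6 / 0.0385 = 11920 N·m.
ω = 336 rad/s, so P_max = T_max·ω = 4.006×10^6 W.

4010 kW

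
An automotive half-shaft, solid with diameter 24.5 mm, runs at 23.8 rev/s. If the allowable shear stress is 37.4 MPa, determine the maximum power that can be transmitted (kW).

16.1 kW

J = πd⁴/32 = π(0.0245)⁴/32 = 3.537×10^-8 m⁴.
T_max = τ_allow·J/r = 3.74×10^7 × 3.537×10^-8 / 0.0123 = 108.0 N·m.
ω = 2π·23.8 = 149.5 rad/s, so P_max = T_max·ω = 1.615×10^4 W.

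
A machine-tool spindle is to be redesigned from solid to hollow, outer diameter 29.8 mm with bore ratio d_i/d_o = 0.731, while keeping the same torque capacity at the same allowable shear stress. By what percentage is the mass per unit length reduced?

41.7 %

Equal τ_max and T ⇒ the solid shaft needs d_s³ = d_o³(1−k⁴), so d_s = 29.8·(1−0.731⁴)^(1/3) = 26.64 mm.
Area ratio A_h/A_s = d_o²(1−k²)/d_s² = (1−k²)/(1−k⁴)^(2/3) = 0.5826.
Mass saving = 1 − 0.5826 = 41.7 %.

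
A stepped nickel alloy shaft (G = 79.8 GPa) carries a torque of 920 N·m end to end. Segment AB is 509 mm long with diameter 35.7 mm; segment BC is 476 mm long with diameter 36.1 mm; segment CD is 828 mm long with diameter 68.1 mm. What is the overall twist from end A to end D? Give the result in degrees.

4.25°

J_AB = π(0.0357)⁴/32 = 1.59×10^-7 m⁴; J_BC = π(0.0361)⁴/32 = 1.67×10^-7 m⁴; J_CD = π(0.0681)⁴/32 = 2.11×10^-6 m⁴.
θ = (T/G)·Σ L_i/J_i = (920.0/79.8×10⁹)·(0.509/1.59×10^-7 + 0.476/1.67×10^-7 + 0.828/2.11×10^-6) = 0.07423 rad.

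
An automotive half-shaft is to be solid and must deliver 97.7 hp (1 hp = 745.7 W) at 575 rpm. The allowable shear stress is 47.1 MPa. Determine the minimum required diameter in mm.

50.8 mm

ω = 2π·575/60 = 60.21 rad/s, so T = P/ω = 97.7×745.7 / 60.21 = 1210 N·m.
For a solid shaft τ_max = 16T/(πd³), so d = (16T/(π τ_allow))^(1/3) = (16·1210/(π·4.71×10^7))^(1/3) = 0.05077 m.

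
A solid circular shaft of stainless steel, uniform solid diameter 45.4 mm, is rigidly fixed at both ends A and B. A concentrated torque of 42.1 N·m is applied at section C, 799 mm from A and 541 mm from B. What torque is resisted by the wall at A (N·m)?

With uniform GJ and both ends fixed, compatibility θ_AC = θ_CB gives T_A·a = T_B·b, together with T_A + T_B = T₀.
T_A = T₀·b/(a+b) = 42.10·541/1340 = 17.00 N·m; T_B = 25.10 N·m.

17.0 N·m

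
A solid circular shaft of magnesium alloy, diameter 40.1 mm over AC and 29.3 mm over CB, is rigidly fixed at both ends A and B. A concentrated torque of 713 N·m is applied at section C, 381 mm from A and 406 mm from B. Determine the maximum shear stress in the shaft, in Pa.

4.44e7 Pa

Compatibility: T_A·a/J_AC = T_B·b/J_CB with T_A + T_B = T₀.
J_AC = 2.54×10^-7 m⁴, J_CB = 7.24×10^-8 m⁴, so T_A = T₀·(J_AC/a)/((J_AC/a)+(J_CB/b)) = 562.5 N·m, T_B = 150.5 N·m.
τ in each portion: τ_AC = 4.44×10^7 Pa, τ_CB = 3.05×10^7 Pa; maximum is in AC.
τ_max = T_AC·r/J = 562.5·0.0201/2.54×10^-7 = 4.443×10^7 Pa.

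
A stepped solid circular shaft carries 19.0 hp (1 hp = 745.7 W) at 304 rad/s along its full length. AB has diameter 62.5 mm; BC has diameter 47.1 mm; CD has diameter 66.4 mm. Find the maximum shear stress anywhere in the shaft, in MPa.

ω = 304 rad/s, so T = P/ω = 19.0×745.7 / 304.0 = 46.61 N·m.
Under the same torque, τ_max = 16T/(πd³) is largest where d is smallest — segment BC (d = 47.1 mm).
τ_max = 16·46.61/(π·(0.0471)³) = 2.272×10^6 Pa.

2.27 MPa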